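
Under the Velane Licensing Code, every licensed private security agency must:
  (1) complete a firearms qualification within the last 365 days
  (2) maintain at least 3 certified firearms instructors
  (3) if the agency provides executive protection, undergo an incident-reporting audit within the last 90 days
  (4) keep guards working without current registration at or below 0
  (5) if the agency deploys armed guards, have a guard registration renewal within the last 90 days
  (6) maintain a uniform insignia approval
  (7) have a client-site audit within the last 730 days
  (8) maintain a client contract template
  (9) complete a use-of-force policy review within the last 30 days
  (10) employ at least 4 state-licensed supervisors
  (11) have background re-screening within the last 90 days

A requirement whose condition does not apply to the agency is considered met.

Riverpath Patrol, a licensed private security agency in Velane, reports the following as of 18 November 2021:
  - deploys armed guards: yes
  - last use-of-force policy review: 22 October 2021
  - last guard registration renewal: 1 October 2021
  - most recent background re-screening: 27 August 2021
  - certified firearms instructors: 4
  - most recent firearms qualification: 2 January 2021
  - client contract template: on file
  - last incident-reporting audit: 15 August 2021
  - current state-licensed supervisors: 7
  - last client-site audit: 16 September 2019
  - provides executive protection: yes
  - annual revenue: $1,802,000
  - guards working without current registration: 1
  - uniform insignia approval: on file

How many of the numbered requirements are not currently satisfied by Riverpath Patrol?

1. firearms qualification 320 days ago vs limit 365 → met
2. certified firearms instructors 4 ≥ 3 → met
3. condition 'provides executive protection' holds; incident-reporting audit 95 days ago vs limit 90 → not met
4. guards working without current registration 1 > 0 → not met
5. condition 'deploys armed guards' holds; guard registration renewal 48 days ago vs limit 90 → met
6. uniform insignia approval present → met
7. client-site audit 794 days ago vs limit 730 → not met
8. client contract template present → met
9. use-of-force policy review 27 days ago vs limit 30 → met
10. state-licensed supervisors 7 ≥ 4 → met
11. background re-screening 83 days ago vs limit 90 → met
Not met: 3 of 11

3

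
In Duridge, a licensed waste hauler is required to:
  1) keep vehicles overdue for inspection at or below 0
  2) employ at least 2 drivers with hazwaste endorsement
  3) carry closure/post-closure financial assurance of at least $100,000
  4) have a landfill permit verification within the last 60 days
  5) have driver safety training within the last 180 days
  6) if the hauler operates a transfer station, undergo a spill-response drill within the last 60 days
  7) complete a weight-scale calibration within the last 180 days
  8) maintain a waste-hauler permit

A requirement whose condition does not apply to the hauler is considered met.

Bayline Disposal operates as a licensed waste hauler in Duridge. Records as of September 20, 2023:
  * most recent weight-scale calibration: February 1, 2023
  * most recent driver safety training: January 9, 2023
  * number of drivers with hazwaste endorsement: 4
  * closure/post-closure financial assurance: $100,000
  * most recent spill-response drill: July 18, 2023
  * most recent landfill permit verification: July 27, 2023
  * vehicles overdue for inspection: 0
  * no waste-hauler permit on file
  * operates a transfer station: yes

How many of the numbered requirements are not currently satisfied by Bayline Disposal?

1. vehicles overdue for inspection 0 ≤ 0 → met
2. drivers with hazwaste endorsement 4 ≥ 2 → met
3. closure/post-closure financial assurance $100,000 ≥ $100,000 → met
4. landfill permit verification 55 days ago vs limit 60 → met
5. driver safety training 254 days ago vs limit 180 → not met
6. condition 'operates a transfer station' holds; spill-response drill 64 days ago vs limit 60 → not met
7. weight-scale calibration 231 days ago vs limit 180 → not met
8. waste-hauler permit absent → not met
Not met: 4 of 8

4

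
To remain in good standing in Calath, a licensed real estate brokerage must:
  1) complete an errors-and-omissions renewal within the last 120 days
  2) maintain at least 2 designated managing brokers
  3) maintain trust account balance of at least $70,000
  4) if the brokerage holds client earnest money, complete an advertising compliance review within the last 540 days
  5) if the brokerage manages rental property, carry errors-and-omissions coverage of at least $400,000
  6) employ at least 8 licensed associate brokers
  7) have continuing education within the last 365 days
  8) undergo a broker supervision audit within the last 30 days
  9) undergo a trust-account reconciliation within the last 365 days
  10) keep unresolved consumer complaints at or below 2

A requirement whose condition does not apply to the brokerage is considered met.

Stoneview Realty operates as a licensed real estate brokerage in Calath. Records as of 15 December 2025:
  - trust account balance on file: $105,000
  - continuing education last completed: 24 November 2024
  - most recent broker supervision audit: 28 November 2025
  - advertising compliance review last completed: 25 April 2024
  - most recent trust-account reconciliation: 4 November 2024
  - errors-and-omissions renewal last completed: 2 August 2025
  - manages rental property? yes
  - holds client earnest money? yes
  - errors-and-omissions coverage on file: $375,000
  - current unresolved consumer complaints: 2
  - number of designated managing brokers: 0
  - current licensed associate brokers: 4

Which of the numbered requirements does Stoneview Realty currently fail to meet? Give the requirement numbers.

1. errors-and-omissions renewal 135 days ago vs limit 120 → not met
2. designated managing brokers 0 < 2 → not met
3. trust account balance $105,000 ≥ $70,000 → met
4. condition 'holds client earnest money' holds; advertising compliance review 599 days ago vs limit 540 → not met
5. condition 'manages rental property' holds; errors-and-omissions coverage $375,000 < $400,000 → not met
6. licensed associate brokers 4 < 8 → not met
7. continuing education 386 days ago vs limit 365 → not met
8. broker supervision audit 17 days ago vs limit 30 → met
9. trust-account reconciliation 406 days ago vs limit 365 → not met
10. unresolved consumer complaints 2 ≤ 2 → met
Not met: 1, 2, 4, 5, 6, 7, 9

1, 2, 4, 5, 6, 7, 9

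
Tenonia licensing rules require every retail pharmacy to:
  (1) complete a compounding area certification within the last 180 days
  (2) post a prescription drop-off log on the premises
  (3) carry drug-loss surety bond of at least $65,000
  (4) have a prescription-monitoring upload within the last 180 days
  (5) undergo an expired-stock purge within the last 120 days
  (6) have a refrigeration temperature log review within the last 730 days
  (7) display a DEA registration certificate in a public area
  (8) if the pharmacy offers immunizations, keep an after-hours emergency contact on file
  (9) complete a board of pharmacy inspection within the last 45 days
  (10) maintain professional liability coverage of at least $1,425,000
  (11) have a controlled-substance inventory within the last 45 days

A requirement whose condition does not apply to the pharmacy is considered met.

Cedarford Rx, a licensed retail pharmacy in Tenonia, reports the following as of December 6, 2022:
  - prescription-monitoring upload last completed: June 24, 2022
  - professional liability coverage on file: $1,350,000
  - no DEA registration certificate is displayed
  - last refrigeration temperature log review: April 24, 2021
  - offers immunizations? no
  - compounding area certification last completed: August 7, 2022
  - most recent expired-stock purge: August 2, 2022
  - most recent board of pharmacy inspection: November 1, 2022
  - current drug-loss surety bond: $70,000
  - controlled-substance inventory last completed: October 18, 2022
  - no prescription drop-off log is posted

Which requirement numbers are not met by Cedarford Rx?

1. compounding area certification 121 days ago vs limit 180 → met
2. prescription drop-off log absent → not met
3. drug-loss surety bond $70,000 ≥ $65,000 → met
4. prescription-monitoring upload 165 days ago vs limit 180 → met
5. expired-stock purge 126 days ago vs limit 120 → not met
6. refrigeration temperature log review 591 days ago vs limit 730 → met
7. DEA registration certificate absent → not met
8. condition 'offers immunizations' does not hold → requirement n/a → met
9. board of pharmacy inspection 35 days ago vs limit 45 → met
10. professional liability coverage $1,350,000 < $1,425,000 → not met
11. controlled-substance inventory 49 days ago vs limit 45 → not met
Not met: 2, 5, 7, 10, 11

2, 5, 7, 10, 11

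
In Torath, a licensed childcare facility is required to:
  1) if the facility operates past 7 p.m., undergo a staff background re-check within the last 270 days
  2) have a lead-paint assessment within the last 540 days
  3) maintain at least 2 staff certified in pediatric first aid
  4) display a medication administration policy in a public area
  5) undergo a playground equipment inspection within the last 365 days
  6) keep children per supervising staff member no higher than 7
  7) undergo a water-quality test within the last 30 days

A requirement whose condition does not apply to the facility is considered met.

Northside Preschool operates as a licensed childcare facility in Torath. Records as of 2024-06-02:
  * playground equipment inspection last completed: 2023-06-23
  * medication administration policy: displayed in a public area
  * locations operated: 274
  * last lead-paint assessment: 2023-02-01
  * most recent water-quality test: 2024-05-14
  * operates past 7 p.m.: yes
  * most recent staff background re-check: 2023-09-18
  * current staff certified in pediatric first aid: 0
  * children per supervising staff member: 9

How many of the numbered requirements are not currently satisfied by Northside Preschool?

1. condition 'operates past 7 p.m.' holds; staff background re-check 258 days ago vs limit 270 → met
2. lead-paint assessment 487 days ago vs limit 540 → met
3. staff certified in pediatric first aid 0 < 2 → not met
4. medication administration policy present → met
5. playground equipment inspection 345 days ago vs limit 365 → met
6. children per supervising staff member 9 > 7 → not met
7. water-quality test 19 days ago vs limit 30 → met
Not met: 2 of 7

2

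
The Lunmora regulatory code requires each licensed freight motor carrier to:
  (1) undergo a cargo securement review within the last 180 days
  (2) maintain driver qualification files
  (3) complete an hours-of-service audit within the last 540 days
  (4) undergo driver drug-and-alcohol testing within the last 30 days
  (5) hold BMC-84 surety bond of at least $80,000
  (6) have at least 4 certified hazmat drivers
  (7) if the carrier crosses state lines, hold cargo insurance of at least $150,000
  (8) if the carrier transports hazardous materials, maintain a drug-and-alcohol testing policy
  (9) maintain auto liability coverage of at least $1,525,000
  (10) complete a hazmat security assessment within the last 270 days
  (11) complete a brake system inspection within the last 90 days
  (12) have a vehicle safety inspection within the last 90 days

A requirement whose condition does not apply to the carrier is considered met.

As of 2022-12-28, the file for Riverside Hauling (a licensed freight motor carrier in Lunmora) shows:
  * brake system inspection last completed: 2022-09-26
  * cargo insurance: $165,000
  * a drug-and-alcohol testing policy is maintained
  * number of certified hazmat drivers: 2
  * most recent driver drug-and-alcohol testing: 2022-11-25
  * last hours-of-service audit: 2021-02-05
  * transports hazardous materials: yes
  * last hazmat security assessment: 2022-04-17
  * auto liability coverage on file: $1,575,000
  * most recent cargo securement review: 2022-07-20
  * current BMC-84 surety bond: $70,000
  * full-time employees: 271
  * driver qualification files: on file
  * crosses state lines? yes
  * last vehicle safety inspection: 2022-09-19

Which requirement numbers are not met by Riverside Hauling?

1. cargo securement review 161 days ago vs limit 180 → met
2. driver qualification files present → met
3. hours-of-service audit 691 days ago vs limit 540 → not met
4. driver drug-and-alcohol testing 33 days ago vs limit 30 → not met
5. BMC-84 surety bond $70,000 < $80,000 → not met
6. certified hazmat drivers 2 < 4 → not met
7. condition 'crosses state lines' holds; cargo insurance $165,000 ≥ $150,000 → met
8. condition 'transports hazardous materials' holds; drug-and-alcohol testing policy present → met
9. auto liability coverage $1,575,000 ≥ $1,525,000 → met
10. hazmat security assessment 255 days ago vs limit 270 → met
11. brake system inspection 93 days ago vs limit 90 → not met
12. vehicle safety inspection 100 days ago vs limit 90 → not met
Not met: 3, 4, 5, 6, 11, 12

3, 4, 5, 6, 11, 12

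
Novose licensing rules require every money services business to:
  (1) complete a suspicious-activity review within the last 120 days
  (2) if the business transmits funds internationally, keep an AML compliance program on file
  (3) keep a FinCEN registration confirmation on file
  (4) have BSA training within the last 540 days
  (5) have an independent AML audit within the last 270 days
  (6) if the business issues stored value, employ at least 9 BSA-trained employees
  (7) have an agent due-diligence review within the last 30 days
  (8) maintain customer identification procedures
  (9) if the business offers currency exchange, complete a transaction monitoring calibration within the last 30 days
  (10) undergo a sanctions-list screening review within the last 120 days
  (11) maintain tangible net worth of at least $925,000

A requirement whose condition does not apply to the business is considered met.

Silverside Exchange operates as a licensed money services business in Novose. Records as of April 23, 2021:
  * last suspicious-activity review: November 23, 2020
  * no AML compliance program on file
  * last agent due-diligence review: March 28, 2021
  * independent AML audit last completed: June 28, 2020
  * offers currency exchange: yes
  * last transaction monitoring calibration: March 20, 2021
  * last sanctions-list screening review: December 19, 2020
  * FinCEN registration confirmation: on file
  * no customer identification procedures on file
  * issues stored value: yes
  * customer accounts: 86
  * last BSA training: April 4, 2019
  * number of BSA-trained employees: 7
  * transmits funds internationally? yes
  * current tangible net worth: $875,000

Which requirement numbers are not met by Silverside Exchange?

1. suspicious-activity review 151 days ago vs limit 120 → not met
2. condition 'transmits funds internationally' holds; AML compliance program absent → not met
3. FinCEN registration confirmation present → met
4. BSA training 750 days ago vs limit 540 → not met
5. independent AML audit 299 days ago vs limit 270 → not met
6. condition 'issues stored value' holds; BSA-trained employees 7 < 9 → not met
7. agent due-diligence review 26 days ago vs limit 30 → met
8. customer identification procedures absent → not met
9. condition 'offers currency exchange' holds; transaction monitoring calibration 34 days ago vs limit 30 → not met
10. sanctions-list screening review 125 days ago vs limit 120 → not met
11. tangible net worth $875,000 < $925,000 → not met
Not met: 1, 2, 4, 5, 6, 8, 9, 10, 11

1, 2, 4, 5, 6, 8, 9, 10, 11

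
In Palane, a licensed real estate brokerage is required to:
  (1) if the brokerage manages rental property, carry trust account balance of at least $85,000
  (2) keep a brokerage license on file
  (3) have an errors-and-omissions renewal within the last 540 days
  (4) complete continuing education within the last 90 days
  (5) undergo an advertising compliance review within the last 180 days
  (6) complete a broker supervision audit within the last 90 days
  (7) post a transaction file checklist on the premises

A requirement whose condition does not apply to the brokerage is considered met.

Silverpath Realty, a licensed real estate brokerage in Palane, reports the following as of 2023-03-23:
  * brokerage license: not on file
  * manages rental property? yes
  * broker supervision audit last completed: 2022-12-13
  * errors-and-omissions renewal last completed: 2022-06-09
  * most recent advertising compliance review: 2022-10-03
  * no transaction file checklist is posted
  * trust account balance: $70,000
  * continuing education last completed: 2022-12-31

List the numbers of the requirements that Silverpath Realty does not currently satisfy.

1. condition 'manages rental property' holds; trust account balance $70,000 < $85,000 → not met
2. brokerage license absent → not met
3. errors-and-omissions renewal 287 days ago vs limit 540 → met
4. continuing education 82 days ago vs limit 90 → met
5. advertising compliance review 171 days ago vs limit 180 → met
6. broker supervision audit 100 days ago vs limit 90 → not met
7. transaction file checklist absent → not met
Not met: 1, 2, 6, 7

1, 2, 6, 7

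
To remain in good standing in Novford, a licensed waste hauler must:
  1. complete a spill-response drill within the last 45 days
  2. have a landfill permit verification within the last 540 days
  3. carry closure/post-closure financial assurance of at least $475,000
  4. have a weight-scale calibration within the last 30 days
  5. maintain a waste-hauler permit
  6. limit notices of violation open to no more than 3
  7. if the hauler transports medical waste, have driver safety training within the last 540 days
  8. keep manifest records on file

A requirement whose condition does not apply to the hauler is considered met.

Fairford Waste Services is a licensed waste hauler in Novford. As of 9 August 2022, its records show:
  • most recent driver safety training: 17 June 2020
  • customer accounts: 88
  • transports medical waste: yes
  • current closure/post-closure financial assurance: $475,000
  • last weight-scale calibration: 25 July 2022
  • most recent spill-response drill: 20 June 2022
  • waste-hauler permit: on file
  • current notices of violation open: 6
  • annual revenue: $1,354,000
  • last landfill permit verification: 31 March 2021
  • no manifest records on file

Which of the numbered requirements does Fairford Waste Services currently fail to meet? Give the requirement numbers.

1. spill-response drill 50 days ago vs limit 45 → not met
2. landfill permit verification 496 days ago vs limit 540 → met
3. closure/post-closure financial assurance $475,000 ≥ $475,000 → met
4. weight-scale calibration 15 days ago vs limit 30 → met
5. waste-hauler permit present → met
6. notices of violation open 6 > 3 → not met
7. condition 'transports medical waste' holds; driver safety training 783 days ago vs limit 540 → not met
8. manifest records absent → not met
Not met: 1, 6, 7, 8

1, 6, 7, 8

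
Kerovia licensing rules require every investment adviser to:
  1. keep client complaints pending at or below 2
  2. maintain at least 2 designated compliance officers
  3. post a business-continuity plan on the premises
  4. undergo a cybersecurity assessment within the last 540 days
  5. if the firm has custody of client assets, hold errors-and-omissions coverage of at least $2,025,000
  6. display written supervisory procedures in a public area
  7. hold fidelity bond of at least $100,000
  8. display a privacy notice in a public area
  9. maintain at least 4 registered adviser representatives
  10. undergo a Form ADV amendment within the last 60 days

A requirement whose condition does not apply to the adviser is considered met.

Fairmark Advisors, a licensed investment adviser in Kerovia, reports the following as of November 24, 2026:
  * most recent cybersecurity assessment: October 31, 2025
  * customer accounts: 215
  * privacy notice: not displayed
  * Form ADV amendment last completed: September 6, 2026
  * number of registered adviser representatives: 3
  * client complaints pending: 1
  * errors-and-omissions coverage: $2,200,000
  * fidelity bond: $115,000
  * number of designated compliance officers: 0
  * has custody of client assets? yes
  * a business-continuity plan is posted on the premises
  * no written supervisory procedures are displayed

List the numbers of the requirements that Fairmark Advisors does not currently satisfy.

1. client complaints pending 1 ≤ 2 → met
2. designated compliance officers 0 < 2 → not met
3. business-continuity plan present → met
4. cybersecurity assessment 389 days ago vs limit 540 → met
5. condition 'has custody of client assets' holds; errors-and-omissions coverage $2,200,000 ≥ $2,025,000 → met
6. written supervisory procedures absent → not met
7. fidelity bond $115,000 ≥ $100,000 → met
8. privacy notice absent → not met
9. registered adviser representatives 3 < 4 → not met
10. Form ADV amendment 79 days ago vs limit 60 → not met
Not met: 2, 6, 8, 9, 10

2, 6, 8, 9, 10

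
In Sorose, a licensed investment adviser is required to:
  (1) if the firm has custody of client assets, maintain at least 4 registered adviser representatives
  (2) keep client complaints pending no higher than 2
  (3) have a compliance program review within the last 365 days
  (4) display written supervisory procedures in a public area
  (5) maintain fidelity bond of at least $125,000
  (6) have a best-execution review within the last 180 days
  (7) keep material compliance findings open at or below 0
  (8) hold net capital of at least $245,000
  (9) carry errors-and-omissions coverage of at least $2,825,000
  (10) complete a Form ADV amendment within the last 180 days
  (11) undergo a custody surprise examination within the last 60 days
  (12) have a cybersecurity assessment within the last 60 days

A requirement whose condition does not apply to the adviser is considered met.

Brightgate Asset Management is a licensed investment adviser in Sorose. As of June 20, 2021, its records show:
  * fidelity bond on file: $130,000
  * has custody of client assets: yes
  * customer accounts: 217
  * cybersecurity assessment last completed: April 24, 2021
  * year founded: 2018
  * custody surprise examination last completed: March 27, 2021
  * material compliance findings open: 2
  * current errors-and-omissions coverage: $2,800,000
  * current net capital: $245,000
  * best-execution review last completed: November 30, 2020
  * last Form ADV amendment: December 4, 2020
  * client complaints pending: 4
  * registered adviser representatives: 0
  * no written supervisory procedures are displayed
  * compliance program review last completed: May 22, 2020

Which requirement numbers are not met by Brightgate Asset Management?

1. condition 'has custody of client assets' holds; registered adviser representatives 0 < 4 → not met
2. client complaints pending 4 > 2 → not met
3. compliance program review 394 days ago vs limit 365 → not met
4. written supervisory procedures absent → not met
5. fidelity bond $130,000 ≥ $125,000 → met
6. best-execution review 202 days ago vs limit 180 → not met
7. material compliance findings open 2 > 0 → not met
8. net capital $245,000 ≥ $245,000 → met
9. errors-and-omissions coverage $2,800,000 < $2,825,000 → not met
10. Form ADV amendment 198 days ago vs limit 180 → not met
11. custody surprise examination 85 days ago vs limit 60 → not met
12. cybersecurity assessment 57 days ago vs limit 60 → met
Not met: 1, 2, 3, 4, 6, 7, 9, 10, 11

1, 2, 3, 4, 6, 7, 9, 10, 11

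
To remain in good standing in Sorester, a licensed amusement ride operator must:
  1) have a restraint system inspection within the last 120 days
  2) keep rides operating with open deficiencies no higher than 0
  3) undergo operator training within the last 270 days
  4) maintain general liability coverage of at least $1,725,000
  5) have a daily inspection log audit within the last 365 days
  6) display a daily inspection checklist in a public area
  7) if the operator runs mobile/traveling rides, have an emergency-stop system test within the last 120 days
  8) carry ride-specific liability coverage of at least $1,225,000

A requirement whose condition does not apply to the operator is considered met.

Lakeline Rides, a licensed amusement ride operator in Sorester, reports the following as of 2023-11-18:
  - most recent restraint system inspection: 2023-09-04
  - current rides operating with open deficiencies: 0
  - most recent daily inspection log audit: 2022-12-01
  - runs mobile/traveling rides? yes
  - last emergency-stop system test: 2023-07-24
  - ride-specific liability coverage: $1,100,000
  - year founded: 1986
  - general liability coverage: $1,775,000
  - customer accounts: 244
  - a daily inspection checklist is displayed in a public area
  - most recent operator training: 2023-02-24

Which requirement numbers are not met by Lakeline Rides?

1. restraint system inspection 75 days ago vs limit 120 → met
2. rides operating with open deficiencies 0 ≤ 0 → met
3. operator training 267 days ago vs limit 270 → met
4. general liability coverage $1,775,000 ≥ $1,725,000 → met
5. daily inspection log audit 352 days ago vs limit 365 → met
6. daily inspection checklist present → met
7. condition 'runs mobile/traveling rides' holds; emergency-stop system test 117 days ago vs limit 120 → met
8. ride-specific liability coverage $1,100,000 < $1,225,000 → not met
Not met: 8

8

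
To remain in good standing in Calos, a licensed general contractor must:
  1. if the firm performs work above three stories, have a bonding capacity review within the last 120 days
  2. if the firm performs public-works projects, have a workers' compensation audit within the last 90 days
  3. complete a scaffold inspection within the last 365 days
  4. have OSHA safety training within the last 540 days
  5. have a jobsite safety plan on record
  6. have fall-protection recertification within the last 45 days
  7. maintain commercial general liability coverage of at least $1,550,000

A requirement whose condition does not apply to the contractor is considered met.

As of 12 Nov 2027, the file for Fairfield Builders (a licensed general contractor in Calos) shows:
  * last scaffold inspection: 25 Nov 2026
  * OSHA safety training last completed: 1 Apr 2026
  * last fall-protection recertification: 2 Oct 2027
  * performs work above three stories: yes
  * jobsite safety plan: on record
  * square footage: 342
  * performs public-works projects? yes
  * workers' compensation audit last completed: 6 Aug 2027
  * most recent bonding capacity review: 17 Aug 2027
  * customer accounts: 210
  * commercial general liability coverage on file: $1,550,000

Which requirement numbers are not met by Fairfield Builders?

1. condition 'performs work above three stories' holds; bonding capacity review 87 days ago vs limit 120 → met
2. condition 'performs public-works projects' holds; workers' compensation audit 98 days ago vs limit 90 → not met
3. scaffold inspection 352 days ago vs limit 365 → met
4. OSHA safety training 590 days ago vs limit 540 → not met
5. jobsite safety plan present → met
6. fall-protection recertification 41 days ago vs limit 45 → met
7. commercial general liability coverage $1,550,000 ≥ $1,550,000 → met
Not met: 2, 4

2, 4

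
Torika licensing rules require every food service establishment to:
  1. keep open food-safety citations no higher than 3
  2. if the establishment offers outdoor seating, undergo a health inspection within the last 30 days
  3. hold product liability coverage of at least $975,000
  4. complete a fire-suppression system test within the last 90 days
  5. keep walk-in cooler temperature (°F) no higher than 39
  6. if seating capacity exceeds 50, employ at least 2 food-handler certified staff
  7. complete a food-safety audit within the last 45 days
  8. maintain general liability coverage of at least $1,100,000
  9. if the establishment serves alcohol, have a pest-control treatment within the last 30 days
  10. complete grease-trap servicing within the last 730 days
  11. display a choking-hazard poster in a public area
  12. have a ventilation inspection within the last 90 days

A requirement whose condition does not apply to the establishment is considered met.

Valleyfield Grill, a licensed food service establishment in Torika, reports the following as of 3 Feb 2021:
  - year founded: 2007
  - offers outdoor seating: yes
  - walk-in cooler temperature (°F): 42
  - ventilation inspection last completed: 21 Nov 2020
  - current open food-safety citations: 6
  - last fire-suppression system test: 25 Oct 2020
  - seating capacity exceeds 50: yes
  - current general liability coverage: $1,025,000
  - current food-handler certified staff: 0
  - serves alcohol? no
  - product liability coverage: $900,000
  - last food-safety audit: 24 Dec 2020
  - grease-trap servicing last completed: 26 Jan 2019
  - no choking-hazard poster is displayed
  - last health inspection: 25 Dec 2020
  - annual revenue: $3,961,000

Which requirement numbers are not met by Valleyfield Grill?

1. open food-safety citations 6 > 3 → not met
2. condition 'offers outdoor seating' holds; health inspection 40 days ago vs limit 30 → not met
3. product liability coverage $900,000 < $975,000 → not met
4. fire-suppression system test 101 days ago vs limit 90 → not met
5. walk-in cooler temperature (°F) 42 > 39 → not met
6. condition 'seating capacity exceeds 50' holds; food-handler certified staff 0 < 2 → not met
7. food-safety audit 41 days ago vs limit 45 → met
8. general liability coverage $1,025,000 < $1,100,000 → not met
9. condition 'serves alcohol' does not hold → requirement n/a → met
10. grease-trap servicing 739 days ago vs limit 730 → not met
11. choking-hazard poster absent → not met
12. ventilation inspection 74 days ago vs limit 90 → met
Not met: 1, 2, 3, 4, 5, 6, 8, 10, 11

1, 2, 3, 4, 5, 6, 8, 10, 11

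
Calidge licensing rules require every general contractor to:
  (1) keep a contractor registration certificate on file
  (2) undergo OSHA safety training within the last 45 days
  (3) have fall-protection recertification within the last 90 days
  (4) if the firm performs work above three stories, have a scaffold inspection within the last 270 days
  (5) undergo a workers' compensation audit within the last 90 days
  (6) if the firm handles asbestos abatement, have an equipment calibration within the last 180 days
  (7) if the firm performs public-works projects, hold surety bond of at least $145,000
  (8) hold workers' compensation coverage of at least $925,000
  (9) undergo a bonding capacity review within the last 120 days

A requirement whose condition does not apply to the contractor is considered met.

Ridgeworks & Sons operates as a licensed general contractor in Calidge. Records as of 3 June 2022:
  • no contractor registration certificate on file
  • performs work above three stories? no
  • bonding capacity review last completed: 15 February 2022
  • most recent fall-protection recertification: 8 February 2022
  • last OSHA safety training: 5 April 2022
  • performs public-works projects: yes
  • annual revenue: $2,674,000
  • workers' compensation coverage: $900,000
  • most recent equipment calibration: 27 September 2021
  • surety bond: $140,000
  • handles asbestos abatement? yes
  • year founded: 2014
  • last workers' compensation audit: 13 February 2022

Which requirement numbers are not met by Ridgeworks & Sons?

1. contractor registration certificate absent → not met
2. OSHA safety training 59 days ago vs limit 45 → not met
3. fall-protection recertification 115 days ago vs limit 90 → not met
4. condition 'performs work above three stories' does not hold → requirement n/a → met
5. workers' compensation audit 110 days ago vs limit 90 → not met
6. condition 'handles asbestos abatement' holds; equipment calibration 249 days ago vs limit 180 → not met
7. condition 'performs public-works projects' holds; surety bond $140,000 < $145,000 → not met
8. workers' compensation coverage $900,000 < $925,000 → not met
9. bonding capacity review 108 days ago vs limit 120 → met
Not met: 1, 2, 3, 5, 6, 7, 8

1, 2, 3, 5, 6, 7, 8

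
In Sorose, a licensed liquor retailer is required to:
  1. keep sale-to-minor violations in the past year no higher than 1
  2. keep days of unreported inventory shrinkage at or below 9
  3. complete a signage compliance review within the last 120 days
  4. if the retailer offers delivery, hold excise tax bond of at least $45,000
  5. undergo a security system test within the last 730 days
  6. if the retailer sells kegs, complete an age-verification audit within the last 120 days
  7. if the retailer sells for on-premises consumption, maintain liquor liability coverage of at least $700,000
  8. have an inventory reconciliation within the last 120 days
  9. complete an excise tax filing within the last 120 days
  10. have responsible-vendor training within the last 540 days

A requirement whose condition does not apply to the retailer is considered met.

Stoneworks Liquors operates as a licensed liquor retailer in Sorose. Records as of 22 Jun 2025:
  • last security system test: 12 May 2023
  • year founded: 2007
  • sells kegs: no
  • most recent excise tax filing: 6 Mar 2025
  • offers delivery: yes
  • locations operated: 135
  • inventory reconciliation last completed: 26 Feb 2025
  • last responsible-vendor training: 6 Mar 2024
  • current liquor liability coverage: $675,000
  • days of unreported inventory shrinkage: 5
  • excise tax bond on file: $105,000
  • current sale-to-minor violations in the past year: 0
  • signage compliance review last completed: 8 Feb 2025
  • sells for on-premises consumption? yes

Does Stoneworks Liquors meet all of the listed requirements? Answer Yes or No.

No

1. sale-to-minor violations in the past year 0 ≤ 1 → met
2. days of unreported inventory shrinkage 5 ≤ 9 → met
3. signage compliance review 134 days ago vs limit 120 → not met
4. condition 'offers delivery' holds; excise tax bond $105,000 ≥ $45,000 → met
5. security system test 772 days ago vs limit 730 → not met
6. condition 'sells kegs' does not hold → requirement n/a → met
7. condition 'sells for on-premises consumption' holds; liquor liability coverage $675,000 < $700,000 → not met
8. inventory reconciliation 116 days ago vs limit 120 → met
9. excise tax filing 108 days ago vs limit 120 → met
10. responsible-vendor training 473 days ago vs limit 540 → met
Not met: 3, 5, 7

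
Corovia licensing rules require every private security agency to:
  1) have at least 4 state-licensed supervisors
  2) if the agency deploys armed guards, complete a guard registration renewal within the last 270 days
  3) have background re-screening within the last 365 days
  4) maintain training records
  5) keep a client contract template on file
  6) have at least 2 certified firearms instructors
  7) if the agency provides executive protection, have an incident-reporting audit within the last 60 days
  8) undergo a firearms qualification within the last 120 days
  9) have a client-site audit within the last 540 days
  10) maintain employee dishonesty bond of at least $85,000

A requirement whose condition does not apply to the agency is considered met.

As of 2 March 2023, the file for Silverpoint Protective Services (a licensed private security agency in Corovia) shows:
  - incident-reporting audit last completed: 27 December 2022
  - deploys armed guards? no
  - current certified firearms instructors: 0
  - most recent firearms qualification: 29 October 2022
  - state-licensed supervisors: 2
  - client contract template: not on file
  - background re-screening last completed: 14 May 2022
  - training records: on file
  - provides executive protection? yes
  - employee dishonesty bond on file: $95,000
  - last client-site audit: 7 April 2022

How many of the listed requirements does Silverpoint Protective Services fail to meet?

5

1. state-licensed supervisors 2 < 4 → not met
2. condition 'deploys armed guards' does not hold → requirement n/a → met
3. background re-screening 292 days ago vs limit 365 → met
4. training records present → met
5. client contract template absent → not met
6. certified firearms instructors 0 < 2 → not met
7. condition 'provides executive protection' holds; incident-reporting audit 65 days ago vs limit 60 → not met
8. firearms qualification 124 days ago vs limit 120 → not met
9. client-site audit 329 days ago vs limit 540 → met
10. employee dishonesty bond $95,000 ≥ $85,000 → met
Not met: 5 of 10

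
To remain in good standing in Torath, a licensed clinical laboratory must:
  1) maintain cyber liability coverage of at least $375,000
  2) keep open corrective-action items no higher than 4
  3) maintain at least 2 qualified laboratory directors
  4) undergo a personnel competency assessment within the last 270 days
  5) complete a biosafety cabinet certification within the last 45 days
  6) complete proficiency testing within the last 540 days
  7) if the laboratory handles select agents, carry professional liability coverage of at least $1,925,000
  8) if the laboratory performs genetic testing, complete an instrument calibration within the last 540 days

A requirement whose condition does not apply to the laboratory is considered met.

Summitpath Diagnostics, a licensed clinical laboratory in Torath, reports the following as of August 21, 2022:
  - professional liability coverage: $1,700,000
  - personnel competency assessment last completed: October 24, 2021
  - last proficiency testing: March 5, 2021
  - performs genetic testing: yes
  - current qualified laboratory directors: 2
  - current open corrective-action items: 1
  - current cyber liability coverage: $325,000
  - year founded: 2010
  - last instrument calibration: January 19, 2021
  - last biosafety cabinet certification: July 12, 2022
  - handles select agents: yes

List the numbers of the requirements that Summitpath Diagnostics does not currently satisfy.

1. cyber liability coverage $325,000 < $375,000 → not met
2. open corrective-action items 1 ≤ 4 → met
3. qualified laboratory directors 2 ≥ 2 → met
4. personnel competency assessment 301 days ago vs limit 270 → not met
5. biosafety cabinet certification 40 days ago vs limit 45 → met
6. proficiency testing 534 days ago vs limit 540 → met
7. condition 'handles select agents' holds; professional liability coverage $1,700,000 < $1,925,000 → not met
8. condition 'performs genetic testing' holds; instrument calibration 579 days ago vs limit 540 → not met
Not met: 1, 4, 7, 8

1, 4, 7, 8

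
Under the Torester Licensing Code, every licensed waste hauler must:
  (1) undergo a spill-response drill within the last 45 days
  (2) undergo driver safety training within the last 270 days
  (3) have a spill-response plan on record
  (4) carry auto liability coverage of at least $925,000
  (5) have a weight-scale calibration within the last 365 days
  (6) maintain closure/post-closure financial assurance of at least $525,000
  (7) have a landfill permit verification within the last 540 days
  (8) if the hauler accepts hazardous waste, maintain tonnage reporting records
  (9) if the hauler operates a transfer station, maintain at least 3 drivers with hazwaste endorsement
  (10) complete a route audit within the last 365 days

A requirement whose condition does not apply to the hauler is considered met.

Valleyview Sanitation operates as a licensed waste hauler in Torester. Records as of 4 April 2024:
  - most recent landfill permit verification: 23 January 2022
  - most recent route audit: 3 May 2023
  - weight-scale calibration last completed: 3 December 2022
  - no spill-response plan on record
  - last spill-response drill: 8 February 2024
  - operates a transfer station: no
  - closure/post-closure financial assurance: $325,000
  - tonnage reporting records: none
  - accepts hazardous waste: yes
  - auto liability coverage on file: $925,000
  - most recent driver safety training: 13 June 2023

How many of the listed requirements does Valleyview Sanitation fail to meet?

1. spill-response drill 56 days ago vs limit 45 → not met
2. driver safety training 296 days ago vs limit 270 → not met
3. spill-response plan absent → not met
4. auto liability coverage $925,000 ≥ $925,000 → met
5. weight-scale calibration 488 days ago vs limit 365 → not met
6. closure/post-closure financial assurance $325,000 < $525,000 → not met
7. landfill permit verification 802 days ago vs limit 540 → not met
8. condition 'accepts hazardous waste' holds; tonnage reporting records absent → not met
9. condition 'operates a transfer station' does not hold → requirement n/a → met
10. route audit 337 days ago vs limit 365 → met
Not met: 7 of 10

7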